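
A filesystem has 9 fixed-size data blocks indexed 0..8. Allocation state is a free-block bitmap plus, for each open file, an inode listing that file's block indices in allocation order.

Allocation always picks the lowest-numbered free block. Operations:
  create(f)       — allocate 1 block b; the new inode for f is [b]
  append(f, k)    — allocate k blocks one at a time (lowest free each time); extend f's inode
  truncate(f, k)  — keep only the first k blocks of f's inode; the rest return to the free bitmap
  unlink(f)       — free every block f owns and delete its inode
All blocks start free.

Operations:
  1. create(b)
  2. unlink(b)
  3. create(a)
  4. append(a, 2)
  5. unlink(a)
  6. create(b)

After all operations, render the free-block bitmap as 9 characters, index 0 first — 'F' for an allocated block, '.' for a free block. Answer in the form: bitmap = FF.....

bitmap = F........

after create(b) → b:[0]  free=[F........]
after unlink(b) →   free=[.........]
after create(a) → a:[0]  free=[F........]
after append(a, 2) → a:[0, 1, 2]  free=[FFF......]
after unlink(a) →   free=[.........]
after create(b) → b:[0]  free=[F........]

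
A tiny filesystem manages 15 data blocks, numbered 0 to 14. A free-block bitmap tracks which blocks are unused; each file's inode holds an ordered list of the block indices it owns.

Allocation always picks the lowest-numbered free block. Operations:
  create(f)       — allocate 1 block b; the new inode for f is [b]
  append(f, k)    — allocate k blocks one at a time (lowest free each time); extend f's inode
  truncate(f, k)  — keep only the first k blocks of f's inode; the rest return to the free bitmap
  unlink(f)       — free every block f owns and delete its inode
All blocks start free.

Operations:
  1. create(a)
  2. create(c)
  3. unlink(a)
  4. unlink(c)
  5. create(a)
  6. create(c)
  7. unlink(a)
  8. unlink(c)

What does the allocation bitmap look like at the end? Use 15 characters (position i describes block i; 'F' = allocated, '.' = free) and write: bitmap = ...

bitmap = ...............

create(a): bitmap=F.............. | a=[0]
create(c): bitmap=FF............. | a=[0] c=[1]
unlink(a): bitmap=.F............. | c=[1]
unlink(c): bitmap=............... | 
create(a): bitmap=F.............. | a=[0]
create(c): bitmap=FF............. | a=[0] c=[1]
unlink(a): bitmap=.F............. | c=[1]
unlink(c): bitmap=............... | 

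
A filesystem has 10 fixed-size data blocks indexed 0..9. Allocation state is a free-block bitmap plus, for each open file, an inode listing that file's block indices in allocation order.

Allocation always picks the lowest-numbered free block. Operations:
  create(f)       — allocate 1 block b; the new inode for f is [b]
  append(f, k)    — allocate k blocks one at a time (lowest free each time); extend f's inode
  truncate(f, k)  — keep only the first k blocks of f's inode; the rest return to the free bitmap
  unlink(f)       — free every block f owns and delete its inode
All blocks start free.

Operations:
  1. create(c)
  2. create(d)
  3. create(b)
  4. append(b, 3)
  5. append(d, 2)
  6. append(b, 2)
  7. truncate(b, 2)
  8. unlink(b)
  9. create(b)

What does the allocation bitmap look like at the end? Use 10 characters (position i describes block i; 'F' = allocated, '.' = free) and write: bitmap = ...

after create(c) → c:[0]  free=[F.........]
after create(d) → c:[0], d:[1]  free=[FF........]
after create(b) → b:[2], c:[0], d:[1]  free=[FFF.......]
after append(b, 3) → b:[2, 3, 4, 5], c:[0], d:[1]  free=[FFFFFF....]
after append(d, 2) → b:[2, 3, 4, 5], c:[0], d:[1, 6, 7]  free=[FFFFFFFF..]
after append(b, 2) → b:[2, 3, 4, 5, 8, 9], c:[0], d:[1, 6, 7]  free=[FFFFFFFFFF]
after truncate(b, 2) → b:[2, 3], c:[0], d:[1, 6, 7]  free=[FFFF..FF..]
after unlink(b) → c:[0], d:[1, 6, 7]  free=[FF....FF..]
after create(b) → b:[2], c:[0], d:[1, 6, 7]  free=[FFF...FF..]

bitmap = FFF...FF..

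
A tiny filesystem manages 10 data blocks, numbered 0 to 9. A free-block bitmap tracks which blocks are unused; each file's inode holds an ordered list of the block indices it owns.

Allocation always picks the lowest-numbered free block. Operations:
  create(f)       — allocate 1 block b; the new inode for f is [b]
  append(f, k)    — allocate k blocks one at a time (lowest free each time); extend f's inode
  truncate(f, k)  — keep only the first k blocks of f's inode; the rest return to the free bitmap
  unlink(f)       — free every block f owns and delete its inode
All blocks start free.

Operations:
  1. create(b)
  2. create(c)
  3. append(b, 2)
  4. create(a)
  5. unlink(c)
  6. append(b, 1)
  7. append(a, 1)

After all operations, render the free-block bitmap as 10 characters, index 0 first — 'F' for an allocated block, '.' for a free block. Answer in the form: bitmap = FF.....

after create(b) → b:[0]  free=[F.........]
after create(c) → b:[0], c:[1]  free=[FF........]
after append(b, 2) → b:[0, 2, 3], c:[1]  free=[FFFF......]
after create(a) → a:[4], b:[0, 2, 3], c:[1]  free=[FFFFF.....]
after unlink(c) → a:[4], b:[0, 2, 3]  free=[F.FFF.....]
after append(b, 1) → a:[4], b:[0, 2, 3, 1]  free=[FFFFF.....]
after append(a, 1) → a:[4, 5], b:[0, 2, 3, 1]  free=[FFFFFF....]

bitmap = FFFFFF....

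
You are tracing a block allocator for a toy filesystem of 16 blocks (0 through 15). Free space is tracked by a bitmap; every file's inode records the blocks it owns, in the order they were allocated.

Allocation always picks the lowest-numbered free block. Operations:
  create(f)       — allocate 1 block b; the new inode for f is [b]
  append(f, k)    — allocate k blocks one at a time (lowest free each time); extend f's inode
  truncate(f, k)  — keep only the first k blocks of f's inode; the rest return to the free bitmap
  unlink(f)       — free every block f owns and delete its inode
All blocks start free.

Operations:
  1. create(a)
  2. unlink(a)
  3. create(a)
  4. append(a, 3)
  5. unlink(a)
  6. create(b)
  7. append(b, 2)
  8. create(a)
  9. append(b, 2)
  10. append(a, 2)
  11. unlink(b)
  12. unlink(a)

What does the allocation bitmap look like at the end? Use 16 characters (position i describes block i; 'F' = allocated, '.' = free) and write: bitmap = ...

bitmap = ................

[1] create(a) — a=0 (map F...............)
[2] unlink(a) —  (map ................)
[3] create(a) — a=0 (map F...............)
[4] append(a, 3) — a=0,1,2,3 (map FFFF............)
[5] unlink(a) —  (map ................)
[6] create(b) — b=0 (map F...............)
[7] append(b, 2) — b=0,1,2 (map FFF.............)
[8] create(a) — a=3 b=0,1,2 (map FFFF............)
[9] append(b, 2) — a=3 b=0,1,2,4,5 (map FFFFFF..........)
[10] append(a, 2) — a=3,6,7 b=0,1,2,4,5 (map FFFFFFFF........)
[11] unlink(b) — a=3,6,7 (map ...F..FF........)
[12] unlink(a) —  (map ................)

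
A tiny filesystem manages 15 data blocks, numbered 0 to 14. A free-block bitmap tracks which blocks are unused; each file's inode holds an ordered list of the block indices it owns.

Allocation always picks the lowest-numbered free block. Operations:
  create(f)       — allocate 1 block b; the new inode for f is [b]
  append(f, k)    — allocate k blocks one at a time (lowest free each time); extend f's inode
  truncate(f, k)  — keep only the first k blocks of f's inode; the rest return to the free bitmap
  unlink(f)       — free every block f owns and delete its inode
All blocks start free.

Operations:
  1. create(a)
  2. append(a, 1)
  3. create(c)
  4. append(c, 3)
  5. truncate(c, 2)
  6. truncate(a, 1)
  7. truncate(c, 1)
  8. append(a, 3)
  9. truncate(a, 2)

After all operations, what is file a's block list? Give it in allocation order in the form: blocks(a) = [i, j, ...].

blocks(a) = [0, 1]

create(a): bitmap=F.............. | a=[0]
append(a, 1): bitmap=FF............. | a=[0, 1]
create(c): bitmap=FFF............ | a=[0, 1] c=[2]
append(c, 3): bitmap=FFFFFF......... | a=[0, 1] c=[2, 3, 4, 5]
truncate(c, 2): bitmap=FFFF........... | a=[0, 1] c=[2, 3]
truncate(a, 1): bitmap=F.FF........... | a=[0] c=[2, 3]
truncate(c, 1): bitmap=F.F............ | a=[0] c=[2]
append(a, 3): bitmap=FFFFF.......... | a=[0, 1, 3, 4] c=[2]
truncate(a, 2): bitmap=FFF............ | a=[0, 1] c=[2]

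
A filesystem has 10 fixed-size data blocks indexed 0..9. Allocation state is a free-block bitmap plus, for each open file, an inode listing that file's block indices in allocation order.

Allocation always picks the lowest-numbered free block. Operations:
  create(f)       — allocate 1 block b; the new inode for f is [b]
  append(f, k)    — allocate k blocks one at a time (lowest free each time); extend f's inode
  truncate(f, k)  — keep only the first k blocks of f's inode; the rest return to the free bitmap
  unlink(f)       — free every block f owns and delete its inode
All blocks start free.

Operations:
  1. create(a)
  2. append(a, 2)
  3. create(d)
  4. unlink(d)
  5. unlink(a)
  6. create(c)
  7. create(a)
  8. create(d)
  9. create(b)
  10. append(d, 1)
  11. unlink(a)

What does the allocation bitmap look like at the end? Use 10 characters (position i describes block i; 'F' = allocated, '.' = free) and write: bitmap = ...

bitmap = F.FFF.....

[1] create(a) — a=0 (map F.........)
[2] append(a, 2) — a=0,1,2 (map FFF.......)
[3] create(d) — a=0,1,2 d=3 (map FFFF......)
[4] unlink(d) — a=0,1,2 (map FFF.......)
[5] unlink(a) —  (map ..........)
[6] create(c) — c=0 (map F.........)
[7] create(a) — a=1 c=0 (map FF........)
[8] create(d) — a=1 c=0 d=2 (map FFF.......)
[9] create(b) — a=1 b=3 c=0 d=2 (map FFFF......)
[10] append(d, 1) — a=1 b=3 c=0 d=2,4 (map FFFFF.....)
[11] unlink(a) — b=3 c=0 d=2,4 (map F.FFF.....)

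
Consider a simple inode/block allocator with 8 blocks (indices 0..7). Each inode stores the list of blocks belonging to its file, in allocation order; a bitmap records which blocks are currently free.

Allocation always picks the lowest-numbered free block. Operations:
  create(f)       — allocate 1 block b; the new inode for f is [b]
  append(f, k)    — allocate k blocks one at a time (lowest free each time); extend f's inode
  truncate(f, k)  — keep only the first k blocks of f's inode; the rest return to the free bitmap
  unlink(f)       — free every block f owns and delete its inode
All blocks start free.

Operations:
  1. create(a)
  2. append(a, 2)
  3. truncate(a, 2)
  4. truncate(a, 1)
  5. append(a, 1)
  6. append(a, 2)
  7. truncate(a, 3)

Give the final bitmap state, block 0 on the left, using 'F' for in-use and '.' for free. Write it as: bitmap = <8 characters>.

[1] create(a) — a=0 (map F.......)
[2] append(a, 2) — a=0,1,2 (map FFF.....)
[3] truncate(a, 2) — a=0,1 (map FF......)
[4] truncate(a, 1) — a=0 (map F.......)
[5] append(a, 1) — a=0,1 (map FF......)
[6] append(a, 2) — a=0,1,2,3 (map FFFF....)
[7] truncate(a, 3) — a=0,1,2 (map FFF.....)

bitmap = FFF.....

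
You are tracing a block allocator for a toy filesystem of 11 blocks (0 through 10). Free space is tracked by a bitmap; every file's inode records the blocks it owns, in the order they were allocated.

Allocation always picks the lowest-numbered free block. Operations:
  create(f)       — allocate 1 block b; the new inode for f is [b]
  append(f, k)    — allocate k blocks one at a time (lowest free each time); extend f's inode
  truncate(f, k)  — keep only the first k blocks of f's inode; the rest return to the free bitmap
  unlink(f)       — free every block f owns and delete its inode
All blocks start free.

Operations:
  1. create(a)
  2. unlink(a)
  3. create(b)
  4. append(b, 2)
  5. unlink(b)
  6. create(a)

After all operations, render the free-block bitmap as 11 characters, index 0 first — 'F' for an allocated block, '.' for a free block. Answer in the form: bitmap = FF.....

after create(a) → a:[0]  free=[F..........]
after unlink(a) →   free=[...........]
after create(b) → b:[0]  free=[F..........]
after append(b, 2) → b:[0, 1, 2]  free=[FFF........]
after unlink(b) →   free=[...........]
after create(a) → a:[0]  free=[F..........]

bitmap = F..........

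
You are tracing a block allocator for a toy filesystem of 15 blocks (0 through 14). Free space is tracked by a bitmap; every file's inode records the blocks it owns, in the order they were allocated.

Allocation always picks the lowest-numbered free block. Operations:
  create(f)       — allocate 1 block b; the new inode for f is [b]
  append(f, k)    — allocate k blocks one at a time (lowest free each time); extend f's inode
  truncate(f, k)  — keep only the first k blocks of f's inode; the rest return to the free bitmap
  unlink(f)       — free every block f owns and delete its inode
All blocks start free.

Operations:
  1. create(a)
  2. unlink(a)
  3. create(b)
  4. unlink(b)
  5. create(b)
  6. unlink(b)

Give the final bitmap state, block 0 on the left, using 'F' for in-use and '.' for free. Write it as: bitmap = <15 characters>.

[1] create(a) — a=0 (map F..............)
[2] unlink(a) —  (map ...............)
[3] create(b) — b=0 (map F..............)
[4] unlink(b) —  (map ...............)
[5] create(b) — b=0 (map F..............)
[6] unlink(b) —  (map ...............)

bitmap = ...............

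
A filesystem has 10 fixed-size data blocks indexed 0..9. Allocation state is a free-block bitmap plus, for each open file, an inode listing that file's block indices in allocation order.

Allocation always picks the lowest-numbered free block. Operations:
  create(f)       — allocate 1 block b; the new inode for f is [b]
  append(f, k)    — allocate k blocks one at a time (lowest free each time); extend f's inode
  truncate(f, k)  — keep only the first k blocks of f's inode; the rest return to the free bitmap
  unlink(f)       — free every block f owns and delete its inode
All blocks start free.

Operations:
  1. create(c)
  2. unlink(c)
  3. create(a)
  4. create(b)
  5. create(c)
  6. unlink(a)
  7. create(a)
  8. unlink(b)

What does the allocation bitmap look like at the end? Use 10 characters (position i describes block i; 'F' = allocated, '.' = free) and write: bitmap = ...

  1. create(c)  ⇒  F.........  {c→[0]}
  2. unlink(c)  ⇒  ..........  {}
  3. create(a)  ⇒  F.........  {a→[0]}
  4. create(b)  ⇒  FF........  {a→[0]; b→[1]}
  5. create(c)  ⇒  FFF.......  {a→[0]; b→[1]; c→[2]}
  6. unlink(a)  ⇒  .FF.......  {b→[1]; c→[2]}
  7. create(a)  ⇒  FFF.......  {a→[0]; b→[1]; c→[2]}
  8. unlink(b)  ⇒  F.F.......  {a→[0]; c→[2]}

bitmap = F.F.......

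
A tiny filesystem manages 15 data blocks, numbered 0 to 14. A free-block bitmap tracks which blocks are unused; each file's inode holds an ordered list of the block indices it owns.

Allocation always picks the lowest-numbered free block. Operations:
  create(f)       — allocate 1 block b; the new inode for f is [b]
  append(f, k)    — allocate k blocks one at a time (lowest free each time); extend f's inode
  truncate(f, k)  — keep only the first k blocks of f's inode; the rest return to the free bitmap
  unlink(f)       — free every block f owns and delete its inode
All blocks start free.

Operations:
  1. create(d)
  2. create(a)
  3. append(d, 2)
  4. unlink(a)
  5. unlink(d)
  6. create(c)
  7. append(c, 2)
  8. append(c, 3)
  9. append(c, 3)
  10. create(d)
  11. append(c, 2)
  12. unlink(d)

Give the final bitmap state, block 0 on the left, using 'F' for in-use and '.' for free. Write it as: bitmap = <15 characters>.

  1. create(d)  ⇒  F..............  {d→[0]}
  2. create(a)  ⇒  FF.............  {a→[1]; d→[0]}
  3. append(d, 2)  ⇒  FFFF...........  {a→[1]; d→[0, 2, 3]}
  4. unlink(a)  ⇒  F.FF...........  {d→[0, 2, 3]}
  5. unlink(d)  ⇒  ...............  {}
  6. create(c)  ⇒  F..............  {c→[0]}
  7. append(c, 2)  ⇒  FFF............  {c→[0, 1, 2]}
  8. append(c, 3)  ⇒  FFFFFF.........  {c→[0, 1, 2, 3, 4, 5]}
  9. append(c, 3)  ⇒  FFFFFFFFF......  {c→[0, 1, 2, 3, 4, 5, 6, 7, 8]}
  10. create(d)  ⇒  FFFFFFFFFF.....  {c→[0, 1, 2, 3, 4, 5, 6, 7, 8]; d→[9]}
  11. append(c, 2)  ⇒  FFFFFFFFFFFF...  {c→[0, 1, 2, 3, 4, 5, 6, 7, 8, 10, 11]; d→[9]}
  12. unlink(d)  ⇒  FFFFFFFFF.FF...  {c→[0, 1, 2, 3, 4, 5, 6, 7, 8, 10, 11]}

bitmap = FFFFFFFFF.FF...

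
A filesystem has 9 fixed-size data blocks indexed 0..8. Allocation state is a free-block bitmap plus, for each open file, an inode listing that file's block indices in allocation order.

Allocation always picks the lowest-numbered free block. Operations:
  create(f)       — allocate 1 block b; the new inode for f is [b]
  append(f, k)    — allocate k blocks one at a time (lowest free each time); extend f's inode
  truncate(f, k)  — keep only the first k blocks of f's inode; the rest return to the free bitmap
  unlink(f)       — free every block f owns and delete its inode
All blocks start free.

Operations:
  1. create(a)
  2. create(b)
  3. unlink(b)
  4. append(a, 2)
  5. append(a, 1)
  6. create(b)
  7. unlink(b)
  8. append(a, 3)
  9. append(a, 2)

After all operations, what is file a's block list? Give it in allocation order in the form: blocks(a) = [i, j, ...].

blocks(a) = [0, 1, 2, 3, 4, 5, 6, 7, 8]

  1. create(a)  ⇒  F........  {a→[0]}
  2. create(b)  ⇒  FF.......  {a→[0]; b→[1]}
  3. unlink(b)  ⇒  F........  {a→[0]}
  4. append(a, 2)  ⇒  FFF......  {a→[0, 1, 2]}
  5. append(a, 1)  ⇒  FFFF.....  {a→[0, 1, 2, 3]}
  6. create(b)  ⇒  FFFFF....  {a→[0, 1, 2, 3]; b→[4]}
  7. unlink(b)  ⇒  FFFF.....  {a→[0, 1, 2, 3]}
  8. append(a, 3)  ⇒  FFFFFFF..  {a→[0, 1, 2, 3, 4, 5, 6]}
  9. append(a, 2)  ⇒  FFFFFFFFF  {a→[0, 1, 2, 3, 4, 5, 6, 7, 8]}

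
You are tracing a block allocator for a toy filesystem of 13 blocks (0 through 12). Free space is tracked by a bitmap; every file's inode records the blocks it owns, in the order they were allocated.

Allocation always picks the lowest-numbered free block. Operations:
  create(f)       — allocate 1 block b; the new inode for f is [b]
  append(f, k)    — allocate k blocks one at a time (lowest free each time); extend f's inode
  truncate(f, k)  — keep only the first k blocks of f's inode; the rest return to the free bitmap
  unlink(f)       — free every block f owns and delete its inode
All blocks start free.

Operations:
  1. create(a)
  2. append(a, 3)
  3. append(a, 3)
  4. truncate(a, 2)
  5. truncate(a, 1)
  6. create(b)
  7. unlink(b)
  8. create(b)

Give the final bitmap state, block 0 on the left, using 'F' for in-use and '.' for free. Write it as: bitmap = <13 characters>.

after create(a) → a:[0]  free=[F............]
after append(a, 3) → a:[0, 1, 2, 3]  free=[FFFF.........]
after append(a, 3) → a:[0, 1, 2, 3, 4, 5, 6]  free=[FFFFFFF......]
after truncate(a, 2) → a:[0, 1]  free=[FF...........]
after truncate(a, 1) → a:[0]  free=[F............]
after create(b) → a:[0], b:[1]  free=[FF...........]
after unlink(b) → a:[0]  free=[F............]
after create(b) → a:[0], b:[1]  free=[FF...........]

bitmap = FF...........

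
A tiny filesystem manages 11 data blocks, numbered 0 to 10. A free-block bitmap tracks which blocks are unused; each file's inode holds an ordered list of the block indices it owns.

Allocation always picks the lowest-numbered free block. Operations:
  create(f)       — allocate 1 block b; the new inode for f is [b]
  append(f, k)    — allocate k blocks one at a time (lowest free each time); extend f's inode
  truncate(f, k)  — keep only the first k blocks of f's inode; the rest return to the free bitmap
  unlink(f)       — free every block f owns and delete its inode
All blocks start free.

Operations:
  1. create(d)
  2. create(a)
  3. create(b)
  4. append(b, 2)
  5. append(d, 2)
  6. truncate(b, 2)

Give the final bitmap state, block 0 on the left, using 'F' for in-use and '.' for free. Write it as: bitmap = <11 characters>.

bitmap = FFFF.FF....

[1] create(d) — d=0 (map F..........)
[2] create(a) — a=1 d=0 (map FF.........)
[3] create(b) — a=1 b=2 d=0 (map FFF........)
[4] append(b, 2) — a=1 b=2,3,4 d=0 (map FFFFF......)
[5] append(d, 2) — a=1 b=2,3,4 d=0,5,6 (map FFFFFFF....)
[6] truncate(b, 2) — a=1 b=2,3 d=0,5,6 (map FFFF.FF....)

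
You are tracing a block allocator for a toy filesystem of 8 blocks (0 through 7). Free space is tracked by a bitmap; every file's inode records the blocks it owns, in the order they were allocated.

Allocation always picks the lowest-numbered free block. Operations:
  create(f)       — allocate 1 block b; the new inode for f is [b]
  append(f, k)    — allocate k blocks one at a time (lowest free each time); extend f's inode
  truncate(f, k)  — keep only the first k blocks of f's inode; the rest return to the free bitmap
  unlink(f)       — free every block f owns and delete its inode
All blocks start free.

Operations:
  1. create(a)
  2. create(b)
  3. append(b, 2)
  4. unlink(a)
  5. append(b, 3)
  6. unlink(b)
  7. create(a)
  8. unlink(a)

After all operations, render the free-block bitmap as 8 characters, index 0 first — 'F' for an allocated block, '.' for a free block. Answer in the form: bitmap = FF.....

bitmap = ........

  1. create(a)  ⇒  F.......  {a→[0]}
  2. create(b)  ⇒  FF......  {a→[0]; b→[1]}
  3. append(b, 2)  ⇒  FFFF....  {a→[0]; b→[1, 2, 3]}
  4. unlink(a)  ⇒  .FFF....  {b→[1, 2, 3]}
  5. append(b, 3)  ⇒  FFFFFF..  {b→[1, 2, 3, 0, 4, 5]}
  6. unlink(b)  ⇒  ........  {}
  7. create(a)  ⇒  F.......  {a→[0]}
  8. unlink(a)  ⇒  ........  {}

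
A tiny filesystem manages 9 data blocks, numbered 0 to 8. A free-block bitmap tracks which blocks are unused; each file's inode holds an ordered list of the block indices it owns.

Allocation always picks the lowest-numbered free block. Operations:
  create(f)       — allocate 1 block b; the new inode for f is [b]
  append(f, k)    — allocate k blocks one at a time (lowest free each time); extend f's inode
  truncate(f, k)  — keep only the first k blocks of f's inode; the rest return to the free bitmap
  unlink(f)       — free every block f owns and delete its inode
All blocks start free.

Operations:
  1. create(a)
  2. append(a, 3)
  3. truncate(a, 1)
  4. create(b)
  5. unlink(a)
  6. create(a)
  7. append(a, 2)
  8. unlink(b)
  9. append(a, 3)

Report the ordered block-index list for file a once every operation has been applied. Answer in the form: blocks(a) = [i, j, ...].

[1] create(a) — a=0 (map F........)
[2] append(a, 3) — a=0,1,2,3 (map FFFF.....)
[3] truncate(a, 1) — a=0 (map F........)
[4] create(b) — a=0 b=1 (map FF.......)
[5] unlink(a) — b=1 (map .F.......)
[6] create(a) — a=0 b=1 (map FF.......)
[7] append(a, 2) — a=0,2,3 b=1 (map FFFF.....)
[8] unlink(b) — a=0,2,3 (map F.FF.....)
[9] append(a, 3) — a=0,2,3,1,4,5 (map FFFFFF...)

blocks(a) = [0, 2, 3, 1, 4, 5]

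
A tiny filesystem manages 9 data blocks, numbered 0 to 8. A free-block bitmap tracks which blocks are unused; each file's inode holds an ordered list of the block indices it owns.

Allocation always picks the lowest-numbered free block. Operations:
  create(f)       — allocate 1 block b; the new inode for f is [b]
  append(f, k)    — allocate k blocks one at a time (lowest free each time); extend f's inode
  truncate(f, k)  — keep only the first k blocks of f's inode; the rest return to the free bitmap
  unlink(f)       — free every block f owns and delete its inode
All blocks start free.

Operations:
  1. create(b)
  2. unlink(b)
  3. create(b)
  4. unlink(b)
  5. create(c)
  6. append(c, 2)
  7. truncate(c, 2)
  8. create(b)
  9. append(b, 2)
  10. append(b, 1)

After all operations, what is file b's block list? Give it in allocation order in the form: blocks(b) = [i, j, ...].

blocks(b) = [2, 3, 4, 5]

  1. create(b)  ⇒  F........  {b→[0]}
  2. unlink(b)  ⇒  .........  {}
  3. create(b)  ⇒  F........  {b→[0]}
  4. unlink(b)  ⇒  .........  {}
  5. create(c)  ⇒  F........  {c→[0]}
  6. append(c, 2)  ⇒  FFF......  {c→[0, 1, 2]}
  7. truncate(c, 2)  ⇒  FF.......  {c→[0, 1]}
  8. create(b)  ⇒  FFF......  {b→[2]; c→[0, 1]}
  9. append(b, 2)  ⇒  FFFFF....  {b→[2, 3, 4]; c→[0, 1]}
  10. append(b, 1)  ⇒  FFFFFF...  {b→[2, 3, 4, 5]; c→[0, 1]}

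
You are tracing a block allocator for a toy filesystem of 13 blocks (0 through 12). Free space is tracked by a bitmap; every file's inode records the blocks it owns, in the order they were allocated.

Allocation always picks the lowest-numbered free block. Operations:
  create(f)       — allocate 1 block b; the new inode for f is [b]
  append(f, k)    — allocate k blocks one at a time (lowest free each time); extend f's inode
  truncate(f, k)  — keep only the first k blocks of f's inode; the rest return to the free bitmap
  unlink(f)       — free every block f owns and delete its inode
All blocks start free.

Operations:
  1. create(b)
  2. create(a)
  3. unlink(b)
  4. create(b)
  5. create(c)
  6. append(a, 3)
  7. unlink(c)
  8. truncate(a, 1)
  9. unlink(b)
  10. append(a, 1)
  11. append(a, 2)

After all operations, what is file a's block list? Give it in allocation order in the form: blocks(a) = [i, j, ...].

blocks(a) = [1, 0, 2, 3]

  1. create(b)  ⇒  F............  {b→[0]}
  2. create(a)  ⇒  FF...........  {a→[1]; b→[0]}
  3. unlink(b)  ⇒  .F...........  {a→[1]}
  4. create(b)  ⇒  FF...........  {a→[1]; b→[0]}
  5. create(c)  ⇒  FFF..........  {a→[1]; b→[0]; c→[2]}
  6. append(a, 3)  ⇒  FFFFFF.......  {a→[1, 3, 4, 5]; b→[0]; c→[2]}
  7. unlink(c)  ⇒  FF.FFF.......  {a→[1, 3, 4, 5]; b→[0]}
  8. truncate(a, 1)  ⇒  FF...........  {a→[1]; b→[0]}
  9. unlink(b)  ⇒  .F...........  {a→[1]}
  10. append(a, 1)  ⇒  FF...........  {a→[1, 0]}
  11. append(a, 2)  ⇒  FFFF.........  {a→[1, 0, 2, 3]}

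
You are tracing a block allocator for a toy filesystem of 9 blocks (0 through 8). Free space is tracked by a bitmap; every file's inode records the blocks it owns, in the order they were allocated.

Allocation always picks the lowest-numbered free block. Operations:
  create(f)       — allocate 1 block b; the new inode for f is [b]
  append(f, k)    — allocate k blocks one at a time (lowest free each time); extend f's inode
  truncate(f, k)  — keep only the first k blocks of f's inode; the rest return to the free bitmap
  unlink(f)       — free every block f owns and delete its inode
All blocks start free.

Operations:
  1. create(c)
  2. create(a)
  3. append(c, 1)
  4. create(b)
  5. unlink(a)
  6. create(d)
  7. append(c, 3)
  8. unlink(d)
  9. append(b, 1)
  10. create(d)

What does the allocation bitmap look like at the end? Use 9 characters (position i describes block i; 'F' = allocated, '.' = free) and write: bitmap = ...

create(c): bitmap=F........ | c=[0]
create(a): bitmap=FF....... | a=[1] c=[0]
append(c, 1): bitmap=FFF...... | a=[1] c=[0, 2]
create(b): bitmap=FFFF..... | a=[1] b=[3] c=[0, 2]
unlink(a): bitmap=F.FF..... | b=[3] c=[0, 2]
create(d): bitmap=FFFF..... | b=[3] c=[0, 2] d=[1]
append(c, 3): bitmap=FFFFFFF.. | b=[3] c=[0, 2, 4, 5, 6] d=[1]
unlink(d): bitmap=F.FFFFF.. | b=[3] c=[0, 2, 4, 5, 6]
append(b, 1): bitmap=FFFFFFF.. | b=[3, 1] c=[0, 2, 4, 5, 6]
create(d): bitmap=FFFFFFFF. | b=[3, 1] c=[0, 2, 4, 5, 6] d=[7]

bitmap = FFFFFFFF.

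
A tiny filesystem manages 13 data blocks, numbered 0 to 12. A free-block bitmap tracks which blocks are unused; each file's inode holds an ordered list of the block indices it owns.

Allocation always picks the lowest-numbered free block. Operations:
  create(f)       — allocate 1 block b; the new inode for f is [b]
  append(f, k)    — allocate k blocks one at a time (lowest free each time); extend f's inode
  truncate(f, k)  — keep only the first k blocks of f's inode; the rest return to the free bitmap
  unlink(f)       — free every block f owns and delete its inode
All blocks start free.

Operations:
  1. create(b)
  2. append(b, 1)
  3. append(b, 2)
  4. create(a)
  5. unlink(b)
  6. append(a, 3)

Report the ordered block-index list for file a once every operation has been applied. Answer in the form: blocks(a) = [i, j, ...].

after create(b) → b:[0]  free=[F............]
after append(b, 1) → b:[0, 1]  free=[FF...........]
after append(b, 2) → b:[0, 1, 2, 3]  free=[FFFF.........]
after create(a) → a:[4], b:[0, 1, 2, 3]  free=[FFFFF........]
after unlink(b) → a:[4]  free=[....F........]
after append(a, 3) → a:[4, 0, 1, 2]  free=[FFF.F........]

blocks(a) = [4, 0, 1, 2]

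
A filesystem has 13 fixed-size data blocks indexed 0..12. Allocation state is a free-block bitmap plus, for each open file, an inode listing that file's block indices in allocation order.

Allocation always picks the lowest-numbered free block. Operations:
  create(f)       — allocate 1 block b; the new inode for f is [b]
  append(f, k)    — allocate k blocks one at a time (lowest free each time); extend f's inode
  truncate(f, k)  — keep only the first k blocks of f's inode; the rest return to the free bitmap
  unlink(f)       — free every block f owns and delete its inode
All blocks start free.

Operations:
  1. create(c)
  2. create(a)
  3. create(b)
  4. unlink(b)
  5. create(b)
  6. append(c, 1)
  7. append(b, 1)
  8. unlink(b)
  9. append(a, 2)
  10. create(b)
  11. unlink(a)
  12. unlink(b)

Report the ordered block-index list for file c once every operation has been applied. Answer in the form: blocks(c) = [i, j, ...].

blocks(c) = [0, 3]

[1] create(c) — c=0 (map F............)
[2] create(a) — a=1 c=0 (map FF...........)
[3] create(b) — a=1 b=2 c=0 (map FFF..........)
[4] unlink(b) — a=1 c=0 (map FF...........)
[5] create(b) — a=1 b=2 c=0 (map FFF..........)
[6] append(c, 1) — a=1 b=2 c=0,3 (map FFFF.........)
[7] append(b, 1) — a=1 b=2,4 c=0,3 (map FFFFF........)
[8] unlink(b) — a=1 c=0,3 (map FF.F.........)
[9] append(a, 2) — a=1,2,4 c=0,3 (map FFFFF........)
[10] create(b) — a=1,2,4 b=5 c=0,3 (map FFFFFF.......)
[11] unlink(a) — b=5 c=0,3 (map F..F.F.......)
[12] unlink(b) — c=0,3 (map F..F.........)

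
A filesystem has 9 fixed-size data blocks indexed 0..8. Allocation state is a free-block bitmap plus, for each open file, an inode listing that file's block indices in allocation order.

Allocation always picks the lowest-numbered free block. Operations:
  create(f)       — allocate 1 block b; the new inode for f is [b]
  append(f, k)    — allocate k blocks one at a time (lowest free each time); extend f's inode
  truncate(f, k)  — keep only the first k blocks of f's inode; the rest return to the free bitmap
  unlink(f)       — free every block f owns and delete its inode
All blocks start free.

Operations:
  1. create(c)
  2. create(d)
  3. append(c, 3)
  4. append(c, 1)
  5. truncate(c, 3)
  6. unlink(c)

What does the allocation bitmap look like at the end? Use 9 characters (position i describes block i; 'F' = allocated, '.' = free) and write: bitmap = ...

bitmap = .F.......

create(c): bitmap=F........ | c=[0]
create(d): bitmap=FF....... | c=[0] d=[1]
append(c, 3): bitmap=FFFFF.... | c=[0, 2, 3, 4] d=[1]
append(c, 1): bitmap=FFFFFF... | c=[0, 2, 3, 4, 5] d=[1]
truncate(c, 3): bitmap=FFFF..... | c=[0, 2, 3] d=[1]
unlink(c): bitmap=.F....... | d=[1]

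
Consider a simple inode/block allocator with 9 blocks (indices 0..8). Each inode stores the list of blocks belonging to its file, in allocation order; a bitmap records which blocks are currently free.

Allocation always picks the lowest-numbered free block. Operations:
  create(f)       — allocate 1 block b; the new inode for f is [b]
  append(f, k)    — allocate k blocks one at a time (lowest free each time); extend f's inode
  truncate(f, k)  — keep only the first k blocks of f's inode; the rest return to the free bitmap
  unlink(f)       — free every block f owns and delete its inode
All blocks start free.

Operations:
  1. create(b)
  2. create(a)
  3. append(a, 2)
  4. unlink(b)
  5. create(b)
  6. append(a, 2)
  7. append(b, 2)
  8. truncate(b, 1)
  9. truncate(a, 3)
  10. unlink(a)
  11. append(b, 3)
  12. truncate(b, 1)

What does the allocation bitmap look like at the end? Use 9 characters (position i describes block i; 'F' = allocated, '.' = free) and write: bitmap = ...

after create(b) → b:[0]  free=[F........]
after create(a) → a:[1], b:[0]  free=[FF.......]
after append(a, 2) → a:[1, 2, 3], b:[0]  free=[FFFF.....]
after unlink(b) → a:[1, 2, 3]  free=[.FFF.....]
after create(b) → a:[1, 2, 3], b:[0]  free=[FFFF.....]
after append(a, 2) → a:[1, 2, 3, 4, 5], b:[0]  free=[FFFFFF...]
after append(b, 2) → a:[1, 2, 3, 4, 5], b:[0, 6, 7]  free=[FFFFFFFF.]
after truncate(b, 1) → a:[1, 2, 3, 4, 5], b:[0]  free=[FFFFFF...]
after truncate(a, 3) → a:[1, 2, 3], b:[0]  free=[FFFF.....]
after unlink(a) → b:[0]  free=[F........]
after append(b, 3) → b:[0, 1, 2, 3]  free=[FFFF.....]
after truncate(b, 1) → b:[0]  free=[F........]

bitmap = F........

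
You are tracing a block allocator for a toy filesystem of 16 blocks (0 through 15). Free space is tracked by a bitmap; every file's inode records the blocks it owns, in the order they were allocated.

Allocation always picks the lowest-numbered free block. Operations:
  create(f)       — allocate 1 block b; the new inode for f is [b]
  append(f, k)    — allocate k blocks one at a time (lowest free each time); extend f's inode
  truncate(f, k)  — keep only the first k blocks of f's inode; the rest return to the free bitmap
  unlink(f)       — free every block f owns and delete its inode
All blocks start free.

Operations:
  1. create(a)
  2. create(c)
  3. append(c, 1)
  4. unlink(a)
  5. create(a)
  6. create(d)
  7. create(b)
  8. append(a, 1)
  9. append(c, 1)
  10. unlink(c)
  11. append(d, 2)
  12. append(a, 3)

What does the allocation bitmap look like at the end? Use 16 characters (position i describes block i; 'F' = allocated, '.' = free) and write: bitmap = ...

bitmap = FFFFFFFFF.......

  1. create(a)  ⇒  F...............  {a→[0]}
  2. create(c)  ⇒  FF..............  {a→[0]; c→[1]}
  3. append(c, 1)  ⇒  FFF.............  {a→[0]; c→[1, 2]}
  4. unlink(a)  ⇒  .FF.............  {c→[1, 2]}
  5. create(a)  ⇒  FFF.............  {a→[0]; c→[1, 2]}
  6. create(d)  ⇒  FFFF............  {a→[0]; c→[1, 2]; d→[3]}
  7. create(b)  ⇒  FFFFF...........  {a→[0]; b→[4]; c→[1, 2]; d→[3]}
  8. append(a, 1)  ⇒  FFFFFF..........  {a→[0, 5]; b→[4]; c→[1, 2]; d→[3]}
  9. append(c, 1)  ⇒  FFFFFFF.........  {a→[0, 5]; b→[4]; c→[1, 2, 6]; d→[3]}
  10. unlink(c)  ⇒  F..FFF..........  {a→[0, 5]; b→[4]; d→[3]}
  11. append(d, 2)  ⇒  FFFFFF..........  {a→[0, 5]; b→[4]; d→[3, 1, 2]}
  12. append(a, 3)  ⇒  FFFFFFFFF.......  {a→[0, 5, 6, 7, 8]; b→[4]; d→[3, 1, 2]}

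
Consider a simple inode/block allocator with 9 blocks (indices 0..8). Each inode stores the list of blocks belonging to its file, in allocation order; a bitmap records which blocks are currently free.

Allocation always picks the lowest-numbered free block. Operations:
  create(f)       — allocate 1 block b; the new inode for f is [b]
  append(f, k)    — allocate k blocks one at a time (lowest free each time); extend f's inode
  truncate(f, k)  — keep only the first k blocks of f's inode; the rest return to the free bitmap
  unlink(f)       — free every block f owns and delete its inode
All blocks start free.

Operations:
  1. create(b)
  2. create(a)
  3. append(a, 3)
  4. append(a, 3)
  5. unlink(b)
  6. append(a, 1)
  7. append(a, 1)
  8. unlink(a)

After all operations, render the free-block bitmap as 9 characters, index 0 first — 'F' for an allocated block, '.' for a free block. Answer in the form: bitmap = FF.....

create(b): bitmap=F........ | b=[0]
create(a): bitmap=FF....... | a=[1] b=[0]
append(a, 3): bitmap=FFFFF.... | a=[1, 2, 3, 4] b=[0]
append(a, 3): bitmap=FFFFFFFF. | a=[1, 2, 3, 4, 5, 6, 7] b=[0]
unlink(b): bitmap=.FFFFFFF. | a=[1, 2, 3, 4, 5, 6, 7]
append(a, 1): bitmap=FFFFFFFF. | a=[1, 2, 3, 4, 5, 6, 7, 0]
append(a, 1): bitmap=FFFFFFFFF | a=[1, 2, 3, 4, 5, 6, 7, 0, 8]
unlink(a): bitmap=......... | 

bitmap = .........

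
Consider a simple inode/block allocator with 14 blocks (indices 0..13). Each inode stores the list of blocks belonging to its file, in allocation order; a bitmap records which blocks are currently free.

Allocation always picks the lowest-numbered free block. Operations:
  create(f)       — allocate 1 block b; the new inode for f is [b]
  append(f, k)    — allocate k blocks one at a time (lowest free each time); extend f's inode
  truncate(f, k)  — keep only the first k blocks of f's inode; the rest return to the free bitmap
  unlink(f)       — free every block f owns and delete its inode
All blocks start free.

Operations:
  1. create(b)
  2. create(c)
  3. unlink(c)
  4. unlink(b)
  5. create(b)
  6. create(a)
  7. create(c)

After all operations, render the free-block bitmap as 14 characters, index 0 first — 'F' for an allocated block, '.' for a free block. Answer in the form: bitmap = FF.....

create(b): bitmap=F............. | b=[0]
create(c): bitmap=FF............ | b=[0] c=[1]
unlink(c): bitmap=F............. | b=[0]
unlink(b): bitmap=.............. | 
create(b): bitmap=F............. | b=[0]
create(a): bitmap=FF............ | a=[1] b=[0]
create(c): bitmap=FFF........... | a=[1] b=[0] c=[2]

bitmap = FFF...........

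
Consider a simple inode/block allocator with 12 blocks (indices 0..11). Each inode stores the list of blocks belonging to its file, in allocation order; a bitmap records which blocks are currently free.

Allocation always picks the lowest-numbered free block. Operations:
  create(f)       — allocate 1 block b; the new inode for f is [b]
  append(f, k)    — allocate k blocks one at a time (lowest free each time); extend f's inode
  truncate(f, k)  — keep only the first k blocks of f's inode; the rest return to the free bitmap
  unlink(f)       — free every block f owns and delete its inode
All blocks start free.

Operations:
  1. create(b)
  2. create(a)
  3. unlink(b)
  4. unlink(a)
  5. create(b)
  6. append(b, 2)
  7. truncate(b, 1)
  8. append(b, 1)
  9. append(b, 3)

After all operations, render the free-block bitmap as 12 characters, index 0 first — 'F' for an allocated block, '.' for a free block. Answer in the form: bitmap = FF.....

bitmap = FFFFF.......

[1] create(b) — b=0 (map F...........)
[2] create(a) — a=1 b=0 (map FF..........)
[3] unlink(b) — a=1 (map .F..........)
[4] unlink(a) —  (map ............)
[5] create(b) — b=0 (map F...........)
[6] append(b, 2) — b=0,1,2 (map FFF.........)
[7] truncate(b, 1) — b=0 (map F...........)
[8] append(b, 1) — b=0,1 (map FF..........)
[9] append(b, 3) — b=0,1,2,3,4 (map FFFFF.......)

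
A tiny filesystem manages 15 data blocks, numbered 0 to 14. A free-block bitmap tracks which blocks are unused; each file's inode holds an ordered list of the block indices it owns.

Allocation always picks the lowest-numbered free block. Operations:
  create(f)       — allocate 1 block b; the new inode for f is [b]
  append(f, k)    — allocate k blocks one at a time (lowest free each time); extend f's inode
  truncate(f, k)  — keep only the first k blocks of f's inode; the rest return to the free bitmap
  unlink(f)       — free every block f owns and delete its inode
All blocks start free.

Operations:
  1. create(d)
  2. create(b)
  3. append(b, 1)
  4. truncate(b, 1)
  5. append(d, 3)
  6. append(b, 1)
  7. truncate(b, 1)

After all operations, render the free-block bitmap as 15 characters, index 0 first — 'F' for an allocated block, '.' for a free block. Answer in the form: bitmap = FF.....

[1] create(d) — d=0 (map F..............)
[2] create(b) — b=1 d=0 (map FF.............)
[3] append(b, 1) — b=1,2 d=0 (map FFF............)
[4] truncate(b, 1) — b=1 d=0 (map FF.............)
[5] append(d, 3) — b=1 d=0,2,3,4 (map FFFFF..........)
[6] append(b, 1) — b=1,5 d=0,2,3,4 (map FFFFFF.........)
[7] truncate(b, 1) — b=1 d=0,2,3,4 (map FFFFF..........)

bitmap = FFFFF..........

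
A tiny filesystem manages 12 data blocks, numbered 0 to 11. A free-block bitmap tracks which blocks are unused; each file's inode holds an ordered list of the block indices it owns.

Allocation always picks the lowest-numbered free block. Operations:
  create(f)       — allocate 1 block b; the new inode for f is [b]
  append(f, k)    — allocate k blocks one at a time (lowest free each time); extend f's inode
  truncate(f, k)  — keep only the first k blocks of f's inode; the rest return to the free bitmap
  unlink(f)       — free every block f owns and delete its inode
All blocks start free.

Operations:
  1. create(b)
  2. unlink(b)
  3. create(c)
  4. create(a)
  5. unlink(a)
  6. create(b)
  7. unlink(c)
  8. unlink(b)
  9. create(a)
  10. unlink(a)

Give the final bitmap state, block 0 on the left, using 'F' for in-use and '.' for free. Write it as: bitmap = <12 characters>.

bitmap = ............

create(b): bitmap=F........... | b=[0]
unlink(b): bitmap=............ | 
create(c): bitmap=F........... | c=[0]
create(a): bitmap=FF.......... | a=[1] c=[0]
unlink(a): bitmap=F........... | c=[0]
create(b): bitmap=FF.......... | b=[1] c=[0]
unlink(c): bitmap=.F.......... | b=[1]
unlink(b): bitmap=............ | 
create(a): bitmap=F........... | a=[0]
unlink(a): bitmap=............ | 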